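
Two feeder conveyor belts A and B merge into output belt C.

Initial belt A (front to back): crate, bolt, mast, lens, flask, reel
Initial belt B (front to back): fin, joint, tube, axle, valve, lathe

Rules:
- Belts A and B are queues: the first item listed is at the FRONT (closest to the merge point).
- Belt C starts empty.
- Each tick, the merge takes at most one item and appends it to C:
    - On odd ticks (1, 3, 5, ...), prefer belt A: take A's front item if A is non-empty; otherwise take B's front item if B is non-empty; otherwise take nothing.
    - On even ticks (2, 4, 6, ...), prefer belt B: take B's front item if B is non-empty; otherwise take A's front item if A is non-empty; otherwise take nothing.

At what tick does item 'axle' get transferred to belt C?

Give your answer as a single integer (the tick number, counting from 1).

Tick 1: prefer A, take crate from A; A=[bolt,mast,lens,flask,reel] B=[fin,joint,tube,axle,valve,lathe] C=[crate]
Tick 2: prefer B, take fin from B; A=[bolt,mast,lens,flask,reel] B=[joint,tube,axle,valve,lathe] C=[crate,fin]
Tick 3: prefer A, take bolt from A; A=[mast,lens,flask,reel] B=[joint,tube,axle,valve,lathe] C=[crate,fin,bolt]
Tick 4: prefer B, take joint from B; A=[mast,lens,flask,reel] B=[tube,axle,valve,lathe] C=[crate,fin,bolt,joint]
Tick 5: prefer A, take mast from A; A=[lens,flask,reel] B=[tube,axle,valve,lathe] C=[crate,fin,bolt,joint,mast]
Tick 6: prefer B, take tube from B; A=[lens,flask,reel] B=[axle,valve,lathe] C=[crate,fin,bolt,joint,mast,tube]
Tick 7: prefer A, take lens from A; A=[flask,reel] B=[axle,valve,lathe] C=[crate,fin,bolt,joint,mast,tube,lens]
Tick 8: prefer B, take axle from B; A=[flask,reel] B=[valve,lathe] C=[crate,fin,bolt,joint,mast,tube,lens,axle]

Answer: 8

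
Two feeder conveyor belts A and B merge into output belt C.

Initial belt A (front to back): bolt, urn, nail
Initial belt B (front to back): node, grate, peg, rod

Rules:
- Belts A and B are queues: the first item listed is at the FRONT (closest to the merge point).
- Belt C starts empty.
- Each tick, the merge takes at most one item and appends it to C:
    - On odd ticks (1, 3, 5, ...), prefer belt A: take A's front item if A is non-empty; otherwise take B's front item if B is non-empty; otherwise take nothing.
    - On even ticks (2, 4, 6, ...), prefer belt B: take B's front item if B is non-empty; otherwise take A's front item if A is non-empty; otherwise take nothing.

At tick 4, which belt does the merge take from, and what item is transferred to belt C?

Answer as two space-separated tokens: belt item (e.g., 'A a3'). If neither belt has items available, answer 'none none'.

Tick 1: prefer A, take bolt from A; A=[urn,nail] B=[node,grate,peg,rod] C=[bolt]
Tick 2: prefer B, take node from B; A=[urn,nail] B=[grate,peg,rod] C=[bolt,node]
Tick 3: prefer A, take urn from A; A=[nail] B=[grate,peg,rod] C=[bolt,node,urn]
Tick 4: prefer B, take grate from B; A=[nail] B=[peg,rod] C=[bolt,node,urn,grate]

Answer: B grate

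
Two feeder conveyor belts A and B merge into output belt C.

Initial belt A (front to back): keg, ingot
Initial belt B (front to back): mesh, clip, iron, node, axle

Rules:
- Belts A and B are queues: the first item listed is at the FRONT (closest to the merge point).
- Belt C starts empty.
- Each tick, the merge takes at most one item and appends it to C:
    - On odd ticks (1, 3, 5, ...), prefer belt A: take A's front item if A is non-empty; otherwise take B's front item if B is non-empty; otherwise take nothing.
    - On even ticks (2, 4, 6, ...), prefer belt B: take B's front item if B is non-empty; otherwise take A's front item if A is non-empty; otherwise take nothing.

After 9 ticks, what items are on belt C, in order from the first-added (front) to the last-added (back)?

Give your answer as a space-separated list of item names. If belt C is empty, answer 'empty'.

Answer: keg mesh ingot clip iron node axle

Derivation:
Tick 1: prefer A, take keg from A; A=[ingot] B=[mesh,clip,iron,node,axle] C=[keg]
Tick 2: prefer B, take mesh from B; A=[ingot] B=[clip,iron,node,axle] C=[keg,mesh]
Tick 3: prefer A, take ingot from A; A=[-] B=[clip,iron,node,axle] C=[keg,mesh,ingot]
Tick 4: prefer B, take clip from B; A=[-] B=[iron,node,axle] C=[keg,mesh,ingot,clip]
Tick 5: prefer A, take iron from B; A=[-] B=[node,axle] C=[keg,mesh,ingot,clip,iron]
Tick 6: prefer B, take node from B; A=[-] B=[axle] C=[keg,mesh,ingot,clip,iron,node]
Tick 7: prefer A, take axle from B; A=[-] B=[-] C=[keg,mesh,ingot,clip,iron,node,axle]
Tick 8: prefer B, both empty, nothing taken; A=[-] B=[-] C=[keg,mesh,ingot,clip,iron,node,axle]
Tick 9: prefer A, both empty, nothing taken; A=[-] B=[-] C=[keg,mesh,ingot,clip,iron,node,axle]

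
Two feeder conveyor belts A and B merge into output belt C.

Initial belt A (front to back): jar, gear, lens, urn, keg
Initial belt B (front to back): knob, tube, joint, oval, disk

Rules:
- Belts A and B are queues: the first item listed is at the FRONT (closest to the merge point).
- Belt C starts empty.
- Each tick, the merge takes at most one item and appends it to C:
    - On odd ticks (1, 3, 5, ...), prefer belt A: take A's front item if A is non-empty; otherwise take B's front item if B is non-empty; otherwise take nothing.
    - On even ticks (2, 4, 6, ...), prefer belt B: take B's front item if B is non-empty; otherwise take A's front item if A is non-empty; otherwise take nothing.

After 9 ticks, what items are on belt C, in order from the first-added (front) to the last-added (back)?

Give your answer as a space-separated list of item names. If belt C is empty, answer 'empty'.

Answer: jar knob gear tube lens joint urn oval keg

Derivation:
Tick 1: prefer A, take jar from A; A=[gear,lens,urn,keg] B=[knob,tube,joint,oval,disk] C=[jar]
Tick 2: prefer B, take knob from B; A=[gear,lens,urn,keg] B=[tube,joint,oval,disk] C=[jar,knob]
Tick 3: prefer A, take gear from A; A=[lens,urn,keg] B=[tube,joint,oval,disk] C=[jar,knob,gear]
Tick 4: prefer B, take tube from B; A=[lens,urn,keg] B=[joint,oval,disk] C=[jar,knob,gear,tube]
Tick 5: prefer A, take lens from A; A=[urn,keg] B=[joint,oval,disk] C=[jar,knob,gear,tube,lens]
Tick 6: prefer B, take joint from B; A=[urn,keg] B=[oval,disk] C=[jar,knob,gear,tube,lens,joint]
Tick 7: prefer A, take urn from A; A=[keg] B=[oval,disk] C=[jar,knob,gear,tube,lens,joint,urn]
Tick 8: prefer B, take oval from B; A=[keg] B=[disk] C=[jar,knob,gear,tube,lens,joint,urn,oval]
Tick 9: prefer A, take keg from A; A=[-] B=[disk] C=[jar,knob,gear,tube,lens,joint,urn,oval,keg]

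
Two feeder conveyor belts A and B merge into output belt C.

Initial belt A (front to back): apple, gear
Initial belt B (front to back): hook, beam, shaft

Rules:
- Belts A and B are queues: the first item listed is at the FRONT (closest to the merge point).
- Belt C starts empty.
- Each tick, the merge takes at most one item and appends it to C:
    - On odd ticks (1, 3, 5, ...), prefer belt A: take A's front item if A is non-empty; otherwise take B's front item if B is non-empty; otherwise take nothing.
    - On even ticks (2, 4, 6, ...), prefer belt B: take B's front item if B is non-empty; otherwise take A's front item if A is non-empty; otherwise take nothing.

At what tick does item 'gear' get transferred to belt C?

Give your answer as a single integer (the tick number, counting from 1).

Tick 1: prefer A, take apple from A; A=[gear] B=[hook,beam,shaft] C=[apple]
Tick 2: prefer B, take hook from B; A=[gear] B=[beam,shaft] C=[apple,hook]
Tick 3: prefer A, take gear from A; A=[-] B=[beam,shaft] C=[apple,hook,gear]

Answer: 3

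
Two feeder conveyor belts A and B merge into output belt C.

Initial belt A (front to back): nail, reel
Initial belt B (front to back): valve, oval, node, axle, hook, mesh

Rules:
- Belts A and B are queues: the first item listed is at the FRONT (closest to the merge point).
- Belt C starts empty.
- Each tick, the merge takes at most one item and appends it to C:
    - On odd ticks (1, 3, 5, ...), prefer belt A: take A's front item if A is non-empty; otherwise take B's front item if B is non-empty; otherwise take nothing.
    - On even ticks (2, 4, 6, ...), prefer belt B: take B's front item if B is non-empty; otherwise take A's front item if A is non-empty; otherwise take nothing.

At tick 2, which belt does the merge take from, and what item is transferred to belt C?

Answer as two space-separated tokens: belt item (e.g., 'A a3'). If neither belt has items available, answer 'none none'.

Answer: B valve

Derivation:
Tick 1: prefer A, take nail from A; A=[reel] B=[valve,oval,node,axle,hook,mesh] C=[nail]
Tick 2: prefer B, take valve from B; A=[reel] B=[oval,node,axle,hook,mesh] C=[nail,valve]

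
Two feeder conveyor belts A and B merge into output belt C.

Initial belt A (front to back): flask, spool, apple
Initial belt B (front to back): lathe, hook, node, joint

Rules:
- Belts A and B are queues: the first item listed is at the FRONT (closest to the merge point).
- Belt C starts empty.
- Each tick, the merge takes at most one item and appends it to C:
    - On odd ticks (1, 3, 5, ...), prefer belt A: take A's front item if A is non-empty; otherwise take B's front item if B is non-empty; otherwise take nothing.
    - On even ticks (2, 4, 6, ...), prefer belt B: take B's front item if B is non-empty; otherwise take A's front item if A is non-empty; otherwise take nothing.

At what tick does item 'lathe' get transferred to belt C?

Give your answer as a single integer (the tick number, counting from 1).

Answer: 2

Derivation:
Tick 1: prefer A, take flask from A; A=[spool,apple] B=[lathe,hook,node,joint] C=[flask]
Tick 2: prefer B, take lathe from B; A=[spool,apple] B=[hook,node,joint] C=[flask,lathe]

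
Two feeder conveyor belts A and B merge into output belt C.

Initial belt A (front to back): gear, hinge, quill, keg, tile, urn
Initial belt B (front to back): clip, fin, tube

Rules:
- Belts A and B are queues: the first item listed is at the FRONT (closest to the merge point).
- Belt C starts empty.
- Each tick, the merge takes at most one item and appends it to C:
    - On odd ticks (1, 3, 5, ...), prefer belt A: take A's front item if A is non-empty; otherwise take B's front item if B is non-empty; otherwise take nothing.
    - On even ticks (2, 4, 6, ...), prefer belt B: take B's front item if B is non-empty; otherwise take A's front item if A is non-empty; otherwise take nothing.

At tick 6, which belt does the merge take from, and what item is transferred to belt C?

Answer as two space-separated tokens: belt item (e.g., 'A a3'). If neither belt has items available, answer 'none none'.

Answer: B tube

Derivation:
Tick 1: prefer A, take gear from A; A=[hinge,quill,keg,tile,urn] B=[clip,fin,tube] C=[gear]
Tick 2: prefer B, take clip from B; A=[hinge,quill,keg,tile,urn] B=[fin,tube] C=[gear,clip]
Tick 3: prefer A, take hinge from A; A=[quill,keg,tile,urn] B=[fin,tube] C=[gear,clip,hinge]
Tick 4: prefer B, take fin from B; A=[quill,keg,tile,urn] B=[tube] C=[gear,clip,hinge,fin]
Tick 5: prefer A, take quill from A; A=[keg,tile,urn] B=[tube] C=[gear,clip,hinge,fin,quill]
Tick 6: prefer B, take tube from B; A=[keg,tile,urn] B=[-] C=[gear,clip,hinge,fin,quill,tube]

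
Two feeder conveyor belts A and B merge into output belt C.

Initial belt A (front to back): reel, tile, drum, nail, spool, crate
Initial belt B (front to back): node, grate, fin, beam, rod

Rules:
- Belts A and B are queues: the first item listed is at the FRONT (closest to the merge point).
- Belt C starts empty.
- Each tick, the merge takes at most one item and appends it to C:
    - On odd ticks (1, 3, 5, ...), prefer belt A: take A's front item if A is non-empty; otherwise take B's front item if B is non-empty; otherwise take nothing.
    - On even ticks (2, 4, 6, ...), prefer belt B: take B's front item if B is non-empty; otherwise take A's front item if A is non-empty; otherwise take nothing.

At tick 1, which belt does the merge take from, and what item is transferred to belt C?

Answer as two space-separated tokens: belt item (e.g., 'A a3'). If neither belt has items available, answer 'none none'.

Tick 1: prefer A, take reel from A; A=[tile,drum,nail,spool,crate] B=[node,grate,fin,beam,rod] C=[reel]

Answer: A reel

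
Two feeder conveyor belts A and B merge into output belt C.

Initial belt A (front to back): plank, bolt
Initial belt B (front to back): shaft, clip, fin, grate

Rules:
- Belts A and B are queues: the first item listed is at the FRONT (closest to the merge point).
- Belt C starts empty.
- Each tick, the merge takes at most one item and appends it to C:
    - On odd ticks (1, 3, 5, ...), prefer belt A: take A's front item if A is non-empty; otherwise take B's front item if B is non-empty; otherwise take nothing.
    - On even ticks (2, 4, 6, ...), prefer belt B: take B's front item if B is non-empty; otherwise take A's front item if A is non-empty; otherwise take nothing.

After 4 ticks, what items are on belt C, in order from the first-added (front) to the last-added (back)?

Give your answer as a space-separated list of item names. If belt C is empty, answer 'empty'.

Answer: plank shaft bolt clip

Derivation:
Tick 1: prefer A, take plank from A; A=[bolt] B=[shaft,clip,fin,grate] C=[plank]
Tick 2: prefer B, take shaft from B; A=[bolt] B=[clip,fin,grate] C=[plank,shaft]
Tick 3: prefer A, take bolt from A; A=[-] B=[clip,fin,grate] C=[plank,shaft,bolt]
Tick 4: prefer B, take clip from B; A=[-] B=[fin,grate] C=[plank,shaft,bolt,clip]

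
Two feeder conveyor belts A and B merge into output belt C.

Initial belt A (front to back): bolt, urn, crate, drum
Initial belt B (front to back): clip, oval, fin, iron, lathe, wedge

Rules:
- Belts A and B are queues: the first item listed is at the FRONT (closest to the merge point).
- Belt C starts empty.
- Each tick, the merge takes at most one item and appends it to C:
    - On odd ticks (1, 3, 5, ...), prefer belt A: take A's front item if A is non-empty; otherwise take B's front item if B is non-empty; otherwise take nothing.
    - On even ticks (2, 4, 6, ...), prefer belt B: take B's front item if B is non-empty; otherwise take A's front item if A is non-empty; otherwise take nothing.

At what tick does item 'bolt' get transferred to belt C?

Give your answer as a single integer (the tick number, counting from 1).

Answer: 1

Derivation:
Tick 1: prefer A, take bolt from A; A=[urn,crate,drum] B=[clip,oval,fin,iron,lathe,wedge] C=[bolt]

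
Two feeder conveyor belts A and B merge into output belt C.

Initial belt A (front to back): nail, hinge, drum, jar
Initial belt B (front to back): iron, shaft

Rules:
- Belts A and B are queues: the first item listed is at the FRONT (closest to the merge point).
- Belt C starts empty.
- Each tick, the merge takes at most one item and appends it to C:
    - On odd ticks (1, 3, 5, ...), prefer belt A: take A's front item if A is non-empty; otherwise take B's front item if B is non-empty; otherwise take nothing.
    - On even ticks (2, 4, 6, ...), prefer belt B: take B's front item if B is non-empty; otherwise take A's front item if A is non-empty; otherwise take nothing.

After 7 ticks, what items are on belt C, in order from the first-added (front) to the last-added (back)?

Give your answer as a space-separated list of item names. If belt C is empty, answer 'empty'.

Answer: nail iron hinge shaft drum jar

Derivation:
Tick 1: prefer A, take nail from A; A=[hinge,drum,jar] B=[iron,shaft] C=[nail]
Tick 2: prefer B, take iron from B; A=[hinge,drum,jar] B=[shaft] C=[nail,iron]
Tick 3: prefer A, take hinge from A; A=[drum,jar] B=[shaft] C=[nail,iron,hinge]
Tick 4: prefer B, take shaft from B; A=[drum,jar] B=[-] C=[nail,iron,hinge,shaft]
Tick 5: prefer A, take drum from A; A=[jar] B=[-] C=[nail,iron,hinge,shaft,drum]
Tick 6: prefer B, take jar from A; A=[-] B=[-] C=[nail,iron,hinge,shaft,drum,jar]
Tick 7: prefer A, both empty, nothing taken; A=[-] B=[-] C=[nail,iron,hinge,shaft,drum,jar]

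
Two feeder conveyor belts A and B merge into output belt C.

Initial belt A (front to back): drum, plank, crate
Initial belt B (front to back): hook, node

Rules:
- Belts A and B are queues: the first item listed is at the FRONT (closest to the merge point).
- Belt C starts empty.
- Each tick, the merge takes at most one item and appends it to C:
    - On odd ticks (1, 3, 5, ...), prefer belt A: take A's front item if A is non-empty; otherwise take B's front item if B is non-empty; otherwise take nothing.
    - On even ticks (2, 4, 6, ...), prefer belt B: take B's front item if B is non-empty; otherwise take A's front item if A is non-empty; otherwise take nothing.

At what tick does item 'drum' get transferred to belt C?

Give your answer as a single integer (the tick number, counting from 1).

Tick 1: prefer A, take drum from A; A=[plank,crate] B=[hook,node] C=[drum]

Answer: 1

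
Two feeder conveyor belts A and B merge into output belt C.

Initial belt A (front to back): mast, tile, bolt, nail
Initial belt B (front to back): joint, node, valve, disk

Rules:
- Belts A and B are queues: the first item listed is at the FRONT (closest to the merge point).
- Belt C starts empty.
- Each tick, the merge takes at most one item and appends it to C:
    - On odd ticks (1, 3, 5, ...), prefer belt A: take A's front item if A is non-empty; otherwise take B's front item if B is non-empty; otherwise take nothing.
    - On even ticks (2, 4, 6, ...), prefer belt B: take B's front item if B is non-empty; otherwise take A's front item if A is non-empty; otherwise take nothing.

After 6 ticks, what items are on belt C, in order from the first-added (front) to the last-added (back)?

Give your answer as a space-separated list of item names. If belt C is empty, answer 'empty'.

Tick 1: prefer A, take mast from A; A=[tile,bolt,nail] B=[joint,node,valve,disk] C=[mast]
Tick 2: prefer B, take joint from B; A=[tile,bolt,nail] B=[node,valve,disk] C=[mast,joint]
Tick 3: prefer A, take tile from A; A=[bolt,nail] B=[node,valve,disk] C=[mast,joint,tile]
Tick 4: prefer B, take node from B; A=[bolt,nail] B=[valve,disk] C=[mast,joint,tile,node]
Tick 5: prefer A, take bolt from A; A=[nail] B=[valve,disk] C=[mast,joint,tile,node,bolt]
Tick 6: prefer B, take valve from B; A=[nail] B=[disk] C=[mast,joint,tile,node,bolt,valve]

Answer: mast joint tile node bolt valve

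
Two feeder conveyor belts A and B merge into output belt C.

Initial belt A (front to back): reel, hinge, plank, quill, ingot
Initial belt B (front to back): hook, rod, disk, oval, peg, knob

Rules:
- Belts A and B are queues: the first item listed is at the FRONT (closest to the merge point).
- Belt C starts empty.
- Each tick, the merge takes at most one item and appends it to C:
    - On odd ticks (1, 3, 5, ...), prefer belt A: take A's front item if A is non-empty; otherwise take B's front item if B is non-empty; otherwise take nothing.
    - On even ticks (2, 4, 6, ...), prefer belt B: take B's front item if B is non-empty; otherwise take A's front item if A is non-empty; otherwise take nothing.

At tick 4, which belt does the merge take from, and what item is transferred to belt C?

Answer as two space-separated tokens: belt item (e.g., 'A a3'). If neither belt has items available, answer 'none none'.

Tick 1: prefer A, take reel from A; A=[hinge,plank,quill,ingot] B=[hook,rod,disk,oval,peg,knob] C=[reel]
Tick 2: prefer B, take hook from B; A=[hinge,plank,quill,ingot] B=[rod,disk,oval,peg,knob] C=[reel,hook]
Tick 3: prefer A, take hinge from A; A=[plank,quill,ingot] B=[rod,disk,oval,peg,knob] C=[reel,hook,hinge]
Tick 4: prefer B, take rod from B; A=[plank,quill,ingot] B=[disk,oval,peg,knob] C=[reel,hook,hinge,rod]

Answer: B rod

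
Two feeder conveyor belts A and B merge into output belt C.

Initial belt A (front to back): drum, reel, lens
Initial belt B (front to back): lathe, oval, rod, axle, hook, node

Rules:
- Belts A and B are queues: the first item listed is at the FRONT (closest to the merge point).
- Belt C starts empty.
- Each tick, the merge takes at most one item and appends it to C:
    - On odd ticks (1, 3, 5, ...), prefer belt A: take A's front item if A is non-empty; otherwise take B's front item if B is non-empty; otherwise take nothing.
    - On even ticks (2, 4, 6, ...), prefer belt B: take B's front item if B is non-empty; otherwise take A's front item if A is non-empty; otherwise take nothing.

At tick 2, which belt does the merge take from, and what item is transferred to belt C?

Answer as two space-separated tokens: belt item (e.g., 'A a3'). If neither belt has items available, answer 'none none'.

Tick 1: prefer A, take drum from A; A=[reel,lens] B=[lathe,oval,rod,axle,hook,node] C=[drum]
Tick 2: prefer B, take lathe from B; A=[reel,lens] B=[oval,rod,axle,hook,node] C=[drum,lathe]

Answer: B lathe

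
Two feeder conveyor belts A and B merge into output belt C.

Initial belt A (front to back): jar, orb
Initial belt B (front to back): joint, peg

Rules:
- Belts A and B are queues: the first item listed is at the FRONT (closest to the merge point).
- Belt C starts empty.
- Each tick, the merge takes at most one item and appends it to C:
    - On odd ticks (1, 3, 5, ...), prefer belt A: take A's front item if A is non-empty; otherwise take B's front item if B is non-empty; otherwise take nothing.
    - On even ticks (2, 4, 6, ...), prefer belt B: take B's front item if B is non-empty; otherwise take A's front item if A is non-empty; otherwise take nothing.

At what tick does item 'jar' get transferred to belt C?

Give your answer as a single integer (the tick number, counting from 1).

Answer: 1

Derivation:
Tick 1: prefer A, take jar from A; A=[orb] B=[joint,peg] C=[jar]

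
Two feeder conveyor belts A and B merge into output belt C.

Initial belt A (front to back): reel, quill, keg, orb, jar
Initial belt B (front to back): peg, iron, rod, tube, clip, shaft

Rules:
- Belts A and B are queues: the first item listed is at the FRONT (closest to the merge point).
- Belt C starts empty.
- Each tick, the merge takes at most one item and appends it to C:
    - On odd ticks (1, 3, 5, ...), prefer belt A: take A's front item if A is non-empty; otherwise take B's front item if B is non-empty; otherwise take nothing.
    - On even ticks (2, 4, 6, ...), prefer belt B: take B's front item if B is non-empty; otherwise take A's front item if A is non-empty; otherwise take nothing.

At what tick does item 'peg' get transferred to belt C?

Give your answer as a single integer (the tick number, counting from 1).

Tick 1: prefer A, take reel from A; A=[quill,keg,orb,jar] B=[peg,iron,rod,tube,clip,shaft] C=[reel]
Tick 2: prefer B, take peg from B; A=[quill,keg,orb,jar] B=[iron,rod,tube,clip,shaft] C=[reel,peg]

Answer: 2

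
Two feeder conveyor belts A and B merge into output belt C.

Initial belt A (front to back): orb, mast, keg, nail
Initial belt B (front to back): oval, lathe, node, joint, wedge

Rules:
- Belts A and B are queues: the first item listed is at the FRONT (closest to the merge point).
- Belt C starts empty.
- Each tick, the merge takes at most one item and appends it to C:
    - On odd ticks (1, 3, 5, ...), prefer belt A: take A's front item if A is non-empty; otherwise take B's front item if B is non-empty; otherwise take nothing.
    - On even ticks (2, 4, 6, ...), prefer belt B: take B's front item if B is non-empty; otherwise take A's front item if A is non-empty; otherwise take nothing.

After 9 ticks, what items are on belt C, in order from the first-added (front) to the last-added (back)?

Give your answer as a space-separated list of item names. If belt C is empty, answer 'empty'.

Tick 1: prefer A, take orb from A; A=[mast,keg,nail] B=[oval,lathe,node,joint,wedge] C=[orb]
Tick 2: prefer B, take oval from B; A=[mast,keg,nail] B=[lathe,node,joint,wedge] C=[orb,oval]
Tick 3: prefer A, take mast from A; A=[keg,nail] B=[lathe,node,joint,wedge] C=[orb,oval,mast]
Tick 4: prefer B, take lathe from B; A=[keg,nail] B=[node,joint,wedge] C=[orb,oval,mast,lathe]
Tick 5: prefer A, take keg from A; A=[nail] B=[node,joint,wedge] C=[orb,oval,mast,lathe,keg]
Tick 6: prefer B, take node from B; A=[nail] B=[joint,wedge] C=[orb,oval,mast,lathe,keg,node]
Tick 7: prefer A, take nail from A; A=[-] B=[joint,wedge] C=[orb,oval,mast,lathe,keg,node,nail]
Tick 8: prefer B, take joint from B; A=[-] B=[wedge] C=[orb,oval,mast,lathe,keg,node,nail,joint]
Tick 9: prefer A, take wedge from B; A=[-] B=[-] C=[orb,oval,mast,lathe,keg,node,nail,joint,wedge]

Answer: orb oval mast lathe keg node nail joint wedge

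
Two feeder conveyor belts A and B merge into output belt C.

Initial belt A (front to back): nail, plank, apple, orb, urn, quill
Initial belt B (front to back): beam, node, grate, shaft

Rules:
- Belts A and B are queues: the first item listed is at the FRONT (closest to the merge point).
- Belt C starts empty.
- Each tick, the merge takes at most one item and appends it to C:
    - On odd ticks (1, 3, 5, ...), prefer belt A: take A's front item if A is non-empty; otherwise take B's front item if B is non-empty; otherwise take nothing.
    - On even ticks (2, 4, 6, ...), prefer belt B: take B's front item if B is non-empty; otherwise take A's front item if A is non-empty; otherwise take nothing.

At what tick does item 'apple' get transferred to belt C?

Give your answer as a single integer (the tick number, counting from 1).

Answer: 5

Derivation:
Tick 1: prefer A, take nail from A; A=[plank,apple,orb,urn,quill] B=[beam,node,grate,shaft] C=[nail]
Tick 2: prefer B, take beam from B; A=[plank,apple,orb,urn,quill] B=[node,grate,shaft] C=[nail,beam]
Tick 3: prefer A, take plank from A; A=[apple,orb,urn,quill] B=[node,grate,shaft] C=[nail,beam,plank]
Tick 4: prefer B, take node from B; A=[apple,orb,urn,quill] B=[grate,shaft] C=[nail,beam,plank,node]
Tick 5: prefer A, take apple from A; A=[orb,urn,quill] B=[grate,shaft] C=[nail,beam,plank,node,apple]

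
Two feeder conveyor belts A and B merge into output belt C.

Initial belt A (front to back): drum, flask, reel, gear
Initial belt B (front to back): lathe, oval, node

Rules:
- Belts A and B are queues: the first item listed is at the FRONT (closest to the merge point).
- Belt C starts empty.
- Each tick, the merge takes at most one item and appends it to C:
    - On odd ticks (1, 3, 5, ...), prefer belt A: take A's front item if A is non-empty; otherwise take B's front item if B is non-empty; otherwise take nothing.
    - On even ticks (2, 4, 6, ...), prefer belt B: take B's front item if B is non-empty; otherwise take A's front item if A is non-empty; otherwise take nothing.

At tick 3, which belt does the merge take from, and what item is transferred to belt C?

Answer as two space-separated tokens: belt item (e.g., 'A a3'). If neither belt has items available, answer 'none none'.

Tick 1: prefer A, take drum from A; A=[flask,reel,gear] B=[lathe,oval,node] C=[drum]
Tick 2: prefer B, take lathe from B; A=[flask,reel,gear] B=[oval,node] C=[drum,lathe]
Tick 3: prefer A, take flask from A; A=[reel,gear] B=[oval,node] C=[drum,lathe,flask]

Answer: A flask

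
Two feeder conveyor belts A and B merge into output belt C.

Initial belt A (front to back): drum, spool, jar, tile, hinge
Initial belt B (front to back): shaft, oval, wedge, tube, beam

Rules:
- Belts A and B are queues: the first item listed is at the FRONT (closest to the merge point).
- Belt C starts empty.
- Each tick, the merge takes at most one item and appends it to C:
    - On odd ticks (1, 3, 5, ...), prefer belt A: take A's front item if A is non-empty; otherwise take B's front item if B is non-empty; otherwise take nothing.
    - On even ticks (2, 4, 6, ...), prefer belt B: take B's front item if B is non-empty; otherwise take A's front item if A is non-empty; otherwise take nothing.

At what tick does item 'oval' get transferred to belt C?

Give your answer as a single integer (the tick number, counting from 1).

Tick 1: prefer A, take drum from A; A=[spool,jar,tile,hinge] B=[shaft,oval,wedge,tube,beam] C=[drum]
Tick 2: prefer B, take shaft from B; A=[spool,jar,tile,hinge] B=[oval,wedge,tube,beam] C=[drum,shaft]
Tick 3: prefer A, take spool from A; A=[jar,tile,hinge] B=[oval,wedge,tube,beam] C=[drum,shaft,spool]
Tick 4: prefer B, take oval from B; A=[jar,tile,hinge] B=[wedge,tube,beam] C=[drum,shaft,spool,oval]

Answer: 4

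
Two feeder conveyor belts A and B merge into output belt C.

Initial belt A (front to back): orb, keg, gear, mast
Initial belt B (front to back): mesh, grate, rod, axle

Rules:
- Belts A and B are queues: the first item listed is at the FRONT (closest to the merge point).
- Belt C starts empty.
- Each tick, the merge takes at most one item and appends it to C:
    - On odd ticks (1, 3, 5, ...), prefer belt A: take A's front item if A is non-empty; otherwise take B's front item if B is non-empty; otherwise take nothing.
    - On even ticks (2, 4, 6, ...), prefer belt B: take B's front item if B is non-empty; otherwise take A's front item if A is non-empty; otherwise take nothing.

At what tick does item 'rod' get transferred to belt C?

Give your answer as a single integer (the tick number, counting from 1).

Tick 1: prefer A, take orb from A; A=[keg,gear,mast] B=[mesh,grate,rod,axle] C=[orb]
Tick 2: prefer B, take mesh from B; A=[keg,gear,mast] B=[grate,rod,axle] C=[orb,mesh]
Tick 3: prefer A, take keg from A; A=[gear,mast] B=[grate,rod,axle] C=[orb,mesh,keg]
Tick 4: prefer B, take grate from B; A=[gear,mast] B=[rod,axle] C=[orb,mesh,keg,grate]
Tick 5: prefer A, take gear from A; A=[mast] B=[rod,axle] C=[orb,mesh,keg,grate,gear]
Tick 6: prefer B, take rod from B; A=[mast] B=[axle] C=[orb,mesh,keg,grate,gear,rod]

Answer: 6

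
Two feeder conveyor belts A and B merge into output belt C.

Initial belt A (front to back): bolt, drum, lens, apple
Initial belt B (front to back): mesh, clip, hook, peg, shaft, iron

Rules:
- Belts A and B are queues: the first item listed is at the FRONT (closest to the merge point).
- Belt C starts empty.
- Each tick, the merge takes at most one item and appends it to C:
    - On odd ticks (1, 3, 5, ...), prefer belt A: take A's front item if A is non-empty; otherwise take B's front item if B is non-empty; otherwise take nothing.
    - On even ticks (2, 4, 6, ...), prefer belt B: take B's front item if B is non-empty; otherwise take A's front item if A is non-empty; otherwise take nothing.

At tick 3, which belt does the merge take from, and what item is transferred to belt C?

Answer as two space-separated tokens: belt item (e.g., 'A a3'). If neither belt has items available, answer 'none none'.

Answer: A drum

Derivation:
Tick 1: prefer A, take bolt from A; A=[drum,lens,apple] B=[mesh,clip,hook,peg,shaft,iron] C=[bolt]
Tick 2: prefer B, take mesh from B; A=[drum,lens,apple] B=[clip,hook,peg,shaft,iron] C=[bolt,mesh]
Tick 3: prefer A, take drum from A; A=[lens,apple] B=[clip,hook,peg,shaft,iron] C=[bolt,mesh,drum]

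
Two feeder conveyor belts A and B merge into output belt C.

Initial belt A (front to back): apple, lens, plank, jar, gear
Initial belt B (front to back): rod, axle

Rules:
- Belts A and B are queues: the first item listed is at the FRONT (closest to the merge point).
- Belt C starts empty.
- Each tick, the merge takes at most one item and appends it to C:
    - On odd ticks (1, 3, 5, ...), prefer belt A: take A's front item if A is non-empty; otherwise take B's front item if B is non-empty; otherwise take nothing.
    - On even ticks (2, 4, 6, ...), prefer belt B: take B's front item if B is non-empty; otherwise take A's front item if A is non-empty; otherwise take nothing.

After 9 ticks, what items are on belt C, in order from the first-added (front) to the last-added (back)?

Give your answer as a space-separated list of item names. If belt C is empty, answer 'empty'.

Answer: apple rod lens axle plank jar gear

Derivation:
Tick 1: prefer A, take apple from A; A=[lens,plank,jar,gear] B=[rod,axle] C=[apple]
Tick 2: prefer B, take rod from B; A=[lens,plank,jar,gear] B=[axle] C=[apple,rod]
Tick 3: prefer A, take lens from A; A=[plank,jar,gear] B=[axle] C=[apple,rod,lens]
Tick 4: prefer B, take axle from B; A=[plank,jar,gear] B=[-] C=[apple,rod,lens,axle]
Tick 5: prefer A, take plank from A; A=[jar,gear] B=[-] C=[apple,rod,lens,axle,plank]
Tick 6: prefer B, take jar from A; A=[gear] B=[-] C=[apple,rod,lens,axle,plank,jar]
Tick 7: prefer A, take gear from A; A=[-] B=[-] C=[apple,rod,lens,axle,plank,jar,gear]
Tick 8: prefer B, both empty, nothing taken; A=[-] B=[-] C=[apple,rod,lens,axle,plank,jar,gear]
Tick 9: prefer A, both empty, nothing taken; A=[-] B=[-] C=[apple,rod,lens,axle,plank,jar,gear]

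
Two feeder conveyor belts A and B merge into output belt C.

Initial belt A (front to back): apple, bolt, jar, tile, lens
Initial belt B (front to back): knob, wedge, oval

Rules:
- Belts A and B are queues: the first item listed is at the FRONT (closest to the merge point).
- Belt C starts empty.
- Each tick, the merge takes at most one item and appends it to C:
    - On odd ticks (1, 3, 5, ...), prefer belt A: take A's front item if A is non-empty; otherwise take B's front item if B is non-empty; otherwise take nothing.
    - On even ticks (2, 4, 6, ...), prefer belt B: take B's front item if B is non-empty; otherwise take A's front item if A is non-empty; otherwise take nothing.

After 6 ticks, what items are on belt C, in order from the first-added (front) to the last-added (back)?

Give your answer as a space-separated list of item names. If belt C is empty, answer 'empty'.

Answer: apple knob bolt wedge jar oval

Derivation:
Tick 1: prefer A, take apple from A; A=[bolt,jar,tile,lens] B=[knob,wedge,oval] C=[apple]
Tick 2: prefer B, take knob from B; A=[bolt,jar,tile,lens] B=[wedge,oval] C=[apple,knob]
Tick 3: prefer A, take bolt from A; A=[jar,tile,lens] B=[wedge,oval] C=[apple,knob,bolt]
Tick 4: prefer B, take wedge from B; A=[jar,tile,lens] B=[oval] C=[apple,knob,bolt,wedge]
Tick 5: prefer A, take jar from A; A=[tile,lens] B=[oval] C=[apple,knob,bolt,wedge,jar]
Tick 6: prefer B, take oval from B; A=[tile,lens] B=[-] C=[apple,knob,bolt,wedge,jar,oval]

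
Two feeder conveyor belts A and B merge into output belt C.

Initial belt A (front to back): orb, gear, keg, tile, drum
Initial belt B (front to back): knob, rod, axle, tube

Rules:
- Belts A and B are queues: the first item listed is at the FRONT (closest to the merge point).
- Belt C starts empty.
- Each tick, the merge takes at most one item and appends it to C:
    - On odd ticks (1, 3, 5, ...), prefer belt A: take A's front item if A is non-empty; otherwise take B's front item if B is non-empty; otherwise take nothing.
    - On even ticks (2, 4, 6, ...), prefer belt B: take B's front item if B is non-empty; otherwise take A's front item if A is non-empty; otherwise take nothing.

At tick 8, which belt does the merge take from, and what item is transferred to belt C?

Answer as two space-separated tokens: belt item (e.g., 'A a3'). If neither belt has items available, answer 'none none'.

Tick 1: prefer A, take orb from A; A=[gear,keg,tile,drum] B=[knob,rod,axle,tube] C=[orb]
Tick 2: prefer B, take knob from B; A=[gear,keg,tile,drum] B=[rod,axle,tube] C=[orb,knob]
Tick 3: prefer A, take gear from A; A=[keg,tile,drum] B=[rod,axle,tube] C=[orb,knob,gear]
Tick 4: prefer B, take rod from B; A=[keg,tile,drum] B=[axle,tube] C=[orb,knob,gear,rod]
Tick 5: prefer A, take keg from A; A=[tile,drum] B=[axle,tube] C=[orb,knob,gear,rod,keg]
Tick 6: prefer B, take axle from B; A=[tile,drum] B=[tube] C=[orb,knob,gear,rod,keg,axle]
Tick 7: prefer A, take tile from A; A=[drum] B=[tube] C=[orb,knob,gear,rod,keg,axle,tile]
Tick 8: prefer B, take tube from B; A=[drum] B=[-] C=[orb,knob,gear,rod,keg,axle,tile,tube]

Answer: B tube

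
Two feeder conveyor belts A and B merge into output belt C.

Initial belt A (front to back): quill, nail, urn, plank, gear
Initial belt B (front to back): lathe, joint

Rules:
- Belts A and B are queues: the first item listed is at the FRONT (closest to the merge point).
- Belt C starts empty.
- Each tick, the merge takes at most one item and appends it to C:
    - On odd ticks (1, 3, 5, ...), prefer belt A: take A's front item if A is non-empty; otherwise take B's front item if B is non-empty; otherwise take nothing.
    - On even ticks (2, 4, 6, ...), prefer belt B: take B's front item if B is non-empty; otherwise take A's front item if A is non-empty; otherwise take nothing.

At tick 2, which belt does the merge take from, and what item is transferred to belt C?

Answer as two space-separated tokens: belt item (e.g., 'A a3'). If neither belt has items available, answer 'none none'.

Answer: B lathe

Derivation:
Tick 1: prefer A, take quill from A; A=[nail,urn,plank,gear] B=[lathe,joint] C=[quill]
Tick 2: prefer B, take lathe from B; A=[nail,urn,plank,gear] B=[joint] C=[quill,lathe]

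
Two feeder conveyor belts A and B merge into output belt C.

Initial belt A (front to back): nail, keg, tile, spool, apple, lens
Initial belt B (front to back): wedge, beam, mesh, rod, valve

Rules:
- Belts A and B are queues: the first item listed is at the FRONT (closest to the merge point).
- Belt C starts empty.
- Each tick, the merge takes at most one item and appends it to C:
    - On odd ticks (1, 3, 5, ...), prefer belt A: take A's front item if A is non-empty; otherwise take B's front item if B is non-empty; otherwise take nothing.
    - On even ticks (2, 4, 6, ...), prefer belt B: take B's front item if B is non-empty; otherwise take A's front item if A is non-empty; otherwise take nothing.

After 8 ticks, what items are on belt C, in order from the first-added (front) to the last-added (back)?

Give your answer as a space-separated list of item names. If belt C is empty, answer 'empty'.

Tick 1: prefer A, take nail from A; A=[keg,tile,spool,apple,lens] B=[wedge,beam,mesh,rod,valve] C=[nail]
Tick 2: prefer B, take wedge from B; A=[keg,tile,spool,apple,lens] B=[beam,mesh,rod,valve] C=[nail,wedge]
Tick 3: prefer A, take keg from A; A=[tile,spool,apple,lens] B=[beam,mesh,rod,valve] C=[nail,wedge,keg]
Tick 4: prefer B, take beam from B; A=[tile,spool,apple,lens] B=[mesh,rod,valve] C=[nail,wedge,keg,beam]
Tick 5: prefer A, take tile from A; A=[spool,apple,lens] B=[mesh,rod,valve] C=[nail,wedge,keg,beam,tile]
Tick 6: prefer B, take mesh from B; A=[spool,apple,lens] B=[rod,valve] C=[nail,wedge,keg,beam,tile,mesh]
Tick 7: prefer A, take spool from A; A=[apple,lens] B=[rod,valve] C=[nail,wedge,keg,beam,tile,mesh,spool]
Tick 8: prefer B, take rod from B; A=[apple,lens] B=[valve] C=[nail,wedge,keg,beam,tile,mesh,spool,rod]

Answer: nail wedge keg beam tile mesh spool rod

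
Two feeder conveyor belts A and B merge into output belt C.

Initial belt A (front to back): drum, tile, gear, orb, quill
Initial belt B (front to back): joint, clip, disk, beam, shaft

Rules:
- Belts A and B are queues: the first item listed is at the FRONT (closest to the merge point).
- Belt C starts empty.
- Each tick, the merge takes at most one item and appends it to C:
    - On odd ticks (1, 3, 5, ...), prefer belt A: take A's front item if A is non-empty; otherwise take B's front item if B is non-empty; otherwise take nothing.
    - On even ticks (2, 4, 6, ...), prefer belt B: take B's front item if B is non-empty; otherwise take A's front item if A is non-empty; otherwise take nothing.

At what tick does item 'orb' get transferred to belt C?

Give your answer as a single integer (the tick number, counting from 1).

Answer: 7

Derivation:
Tick 1: prefer A, take drum from A; A=[tile,gear,orb,quill] B=[joint,clip,disk,beam,shaft] C=[drum]
Tick 2: prefer B, take joint from B; A=[tile,gear,orb,quill] B=[clip,disk,beam,shaft] C=[drum,joint]
Tick 3: prefer A, take tile from A; A=[gear,orb,quill] B=[clip,disk,beam,shaft] C=[drum,joint,tile]
Tick 4: prefer B, take clip from B; A=[gear,orb,quill] B=[disk,beam,shaft] C=[drum,joint,tile,clip]
Tick 5: prefer A, take gear from A; A=[orb,quill] B=[disk,beam,shaft] C=[drum,joint,tile,clip,gear]
Tick 6: prefer B, take disk from B; A=[orb,quill] B=[beam,shaft] C=[drum,joint,tile,clip,gear,disk]
Tick 7: prefer A, take orb from A; A=[quill] B=[beam,shaft] C=[drum,joint,tile,clip,gear,disk,orb]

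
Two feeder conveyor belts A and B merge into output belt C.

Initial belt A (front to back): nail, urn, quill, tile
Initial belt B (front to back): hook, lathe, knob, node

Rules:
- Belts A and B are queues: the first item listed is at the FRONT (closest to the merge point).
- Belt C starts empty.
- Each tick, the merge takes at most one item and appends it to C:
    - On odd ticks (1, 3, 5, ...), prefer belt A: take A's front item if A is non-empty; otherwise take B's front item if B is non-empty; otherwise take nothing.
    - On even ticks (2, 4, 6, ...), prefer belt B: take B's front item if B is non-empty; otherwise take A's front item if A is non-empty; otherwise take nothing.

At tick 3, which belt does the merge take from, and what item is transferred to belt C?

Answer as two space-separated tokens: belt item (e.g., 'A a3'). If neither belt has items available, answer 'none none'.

Tick 1: prefer A, take nail from A; A=[urn,quill,tile] B=[hook,lathe,knob,node] C=[nail]
Tick 2: prefer B, take hook from B; A=[urn,quill,tile] B=[lathe,knob,node] C=[nail,hook]
Tick 3: prefer A, take urn from A; A=[quill,tile] B=[lathe,knob,node] C=[nail,hook,urn]

Answer: A urn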